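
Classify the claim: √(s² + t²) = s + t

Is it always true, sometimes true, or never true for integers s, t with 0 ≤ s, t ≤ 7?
Sometimes true

It holds at (s, t) = (7, 0) (both sides equal 7), but fails at (s, t) = (6, 6) (LHS = 6·√(2) ≈ 8.485, RHS = 12).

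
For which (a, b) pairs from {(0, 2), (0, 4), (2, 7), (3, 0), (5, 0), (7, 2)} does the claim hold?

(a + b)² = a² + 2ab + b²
Testing each pair:
(0, 2): LHS = 4, RHS = 4 → holds
(0, 4): LHS = 16, RHS = 16 → holds
(2, 7): LHS = 81, RHS = 81 → holds
(3, 0): LHS = 9, RHS = 9 → holds
(5, 0): LHS = 25, RHS = 25 → holds
(7, 2): LHS = 81, RHS = 81 → holds

Every pair satisfies the claim.

Answer: All pairs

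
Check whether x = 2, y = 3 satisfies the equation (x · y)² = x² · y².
Substituting x = 2, y = 3:

LHS = (2 · 3)² = 36
RHS = 2² · 3² = 36

LHS = RHS, so the equation holds at this point.

Answer: Holds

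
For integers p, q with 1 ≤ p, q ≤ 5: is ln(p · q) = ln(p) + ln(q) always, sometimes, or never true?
The identity holds for every pair in the range. For instance at (p, q) = (1, 2): both sides equal ln(2) ≈ 0.6931.

Answer: Always true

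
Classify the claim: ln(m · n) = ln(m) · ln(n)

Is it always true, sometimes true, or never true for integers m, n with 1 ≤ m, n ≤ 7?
It holds at (m, n) = (1, 1) (both sides equal 0), but fails at (m, n) = (4, 6) (LHS = ln(24) ≈ 3.178, RHS = ln(4)·ln(6) ≈ 2.484).

Answer: Sometimes true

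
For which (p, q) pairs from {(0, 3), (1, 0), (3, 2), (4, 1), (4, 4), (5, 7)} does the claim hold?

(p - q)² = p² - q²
(1, 0), (4, 4)

Testing each pair:
(0, 3): LHS = 9, RHS = -9 → fails
(1, 0): LHS = 1, RHS = 1 → holds
(3, 2): LHS = 1, RHS = 5 → fails
(4, 1): LHS = 9, RHS = 15 → fails
(4, 4): LHS = 0, RHS = 0 → holds
(5, 7): LHS = 4, RHS = -24 → fails

2 of 6 pairs satisfy the claim.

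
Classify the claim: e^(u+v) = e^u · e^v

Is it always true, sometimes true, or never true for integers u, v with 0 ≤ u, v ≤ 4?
Always true

The identity holds for every pair in the range. For instance at (u, v) = (0, 4): both sides equal e^4 ≈ 54.6.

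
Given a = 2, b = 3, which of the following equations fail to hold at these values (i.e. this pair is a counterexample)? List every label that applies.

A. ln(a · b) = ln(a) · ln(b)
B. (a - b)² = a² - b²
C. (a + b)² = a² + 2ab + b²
A, B

Evaluating each claim at the given values:
A. LHS = ln(6) ≈ 1.792, RHS = ln(2)·ln(3) ≈ 0.7615 → fails here (LHS ≠ RHS)
B. LHS = 1, RHS = -5 → fails here (LHS ≠ RHS)
C. LHS = 25, RHS = 25 → holds here (LHS = RHS)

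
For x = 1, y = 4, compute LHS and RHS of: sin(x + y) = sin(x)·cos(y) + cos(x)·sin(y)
LHS = sin(1 + 4) = sin(5) ≈ -0.9589
RHS = sin(1)·cos(4) + cos(1)·sin(4) = sin(1)·cos(4) + sin(4)·cos(1) ≈ -0.9589

LHS = RHS: the two sides agree.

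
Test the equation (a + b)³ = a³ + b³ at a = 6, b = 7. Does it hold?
Substituting a = 6, b = 7:

LHS = (6 + 7)³ = 2197
RHS = 6³ + 7³ = 559

LHS ≠ RHS, so the equation does not hold at this point.

Answer: Fails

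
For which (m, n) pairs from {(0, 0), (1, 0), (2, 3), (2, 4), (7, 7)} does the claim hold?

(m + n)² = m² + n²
Testing each pair:
(0, 0): LHS = 0, RHS = 0 → holds
(1, 0): LHS = 1, RHS = 1 → holds
(2, 3): LHS = 25, RHS = 13 → fails
(2, 4): LHS = 36, RHS = 20 → fails
(7, 7): LHS = 196, RHS = 98 → fails

2 of 5 pairs satisfy the claim.

Answer: (0, 0), (1, 0)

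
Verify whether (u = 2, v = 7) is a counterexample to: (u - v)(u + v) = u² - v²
Substituting u = 2, v = 7:
LHS = (2 - 7)(2 + 7) = -45
RHS = 2² - 7² = -45

The sides agree, so this pair does not disprove the claim.

Answer: No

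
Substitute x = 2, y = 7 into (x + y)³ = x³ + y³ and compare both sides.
LHS = (2 + 7)³ = 729
RHS = 2³ + 7³ = 351

LHS ≠ RHS, so the equation does not hold here.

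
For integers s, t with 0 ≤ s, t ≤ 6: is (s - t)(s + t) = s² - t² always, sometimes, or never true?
The identity holds for every pair in the range. For instance at (s, t) = (1, 3): both sides equal -8.

Answer: Always true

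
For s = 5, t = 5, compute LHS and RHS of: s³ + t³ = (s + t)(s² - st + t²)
LHS = 5³ + 5³ = 250
RHS = (5 + 5)(5² - 5·5 + 5²) = 250

LHS = RHS: the two sides agree.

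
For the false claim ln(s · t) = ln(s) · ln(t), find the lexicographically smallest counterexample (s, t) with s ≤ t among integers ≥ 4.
Substituting (4, 4) into the claim:
LHS = ln(4 · 4) = ln(16) ≈ 2.773
RHS = ln(4) · ln(4) = ln(4)² ≈ 1.922

Since LHS ≠ RHS, this pair disproves the claim, and no lexicographically smaller pair (s ≤ t, integers ≥ 4) does.

For instance (4, 7) is also a counterexample (LHS = ln(28) ≈ 3.332, RHS = ln(4)·ln(7) ≈ 2.698), but it's lexicographically larger.

Answer: (s, t) = (4, 4)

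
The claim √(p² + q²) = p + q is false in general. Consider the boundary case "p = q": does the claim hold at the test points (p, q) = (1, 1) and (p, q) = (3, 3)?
At (1, 1): LHS = √(2) ≈ 1.414 ≠ RHS = 2
At (3, 3): LHS = 3·√(2) ≈ 4.243 ≠ RHS = 6

Answer: No, fails at both test points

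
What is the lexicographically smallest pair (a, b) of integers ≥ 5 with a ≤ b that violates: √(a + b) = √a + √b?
(a, b) = (5, 5)

Substituting (5, 5) into the claim:
LHS = √(5 + 5) = √(10) ≈ 3.162
RHS = √5 + √5 = 2·√(5) ≈ 4.472

Since LHS ≠ RHS, this pair disproves the claim, and no lexicographically smaller pair (a ≤ b, integers ≥ 5) does.

For instance (10, 10) is also a counterexample (LHS = 2·√(5) ≈ 4.472, RHS = 2·√(10) ≈ 6.325), but it's lexicographically larger.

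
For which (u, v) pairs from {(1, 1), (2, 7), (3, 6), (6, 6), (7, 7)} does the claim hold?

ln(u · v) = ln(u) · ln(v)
(1, 1)

Testing each pair:
(1, 1): LHS = 0, RHS = 0 → holds
(2, 7): LHS = ln(14) ≈ 2.639, RHS = ln(2)·ln(7) ≈ 1.349 → fails
(3, 6): LHS = ln(18) ≈ 2.89, RHS = ln(3)·ln(6) ≈ 1.968 → fails
(6, 6): LHS = ln(36) ≈ 3.584, RHS = ln(6)² ≈ 3.21 → fails
(7, 7): LHS = ln(49) ≈ 3.892, RHS = ln(7)² ≈ 3.787 → fails

1 of 5 pairs satisfies the claim.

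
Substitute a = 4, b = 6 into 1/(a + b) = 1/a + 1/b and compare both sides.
LHS = 1/(4 + 6) = 1/10
RHS = 1/4 + 1/6 = 5/12

LHS ≠ RHS, so the equation does not hold here.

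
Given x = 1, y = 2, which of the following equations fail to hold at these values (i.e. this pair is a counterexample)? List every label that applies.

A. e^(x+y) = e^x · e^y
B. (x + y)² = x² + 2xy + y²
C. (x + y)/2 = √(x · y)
C

Evaluating each claim at the given values:
A. LHS = e^3 ≈ 20.09, RHS = e^3 ≈ 20.09 → holds here (LHS = RHS)
B. LHS = 9, RHS = 9 → holds here (LHS = RHS)
C. LHS = 3/2, RHS = √(2) ≈ 1.414 → fails here (LHS ≠ RHS)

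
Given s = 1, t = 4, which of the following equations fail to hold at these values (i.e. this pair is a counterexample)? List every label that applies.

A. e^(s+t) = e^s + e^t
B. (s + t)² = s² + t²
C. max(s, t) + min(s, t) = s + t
Evaluating each claim at the given values:
A. LHS = e^5 ≈ 148.4, RHS = e + e^4 ≈ 57.32 → fails here (LHS ≠ RHS)
B. LHS = 25, RHS = 17 → fails here (LHS ≠ RHS)
C. LHS = 5, RHS = 5 → holds here (LHS = RHS)

Answer: A, B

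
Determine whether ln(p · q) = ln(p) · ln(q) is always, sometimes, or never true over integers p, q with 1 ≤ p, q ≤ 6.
It holds at (p, q) = (1, 1) (both sides equal 0), but fails at (p, q) = (4, 4) (LHS = ln(16) ≈ 2.773, RHS = ln(4)² ≈ 1.922).

Answer: Sometimes true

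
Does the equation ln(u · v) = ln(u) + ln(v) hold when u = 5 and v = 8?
Substituting u = 5, v = 8:

LHS = ln(5 · 8) = ln(40) ≈ 3.689
RHS = ln(5) + ln(8) ≈ 3.689

LHS = RHS, so the equation holds at this point.

Answer: Holds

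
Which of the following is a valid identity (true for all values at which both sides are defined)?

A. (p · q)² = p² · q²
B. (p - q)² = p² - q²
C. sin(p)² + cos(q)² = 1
A: holds — e.g. at (1, 4), both sides equal 16.
B: fails at (1, 5) — LHS = 16, RHS = -24.
C: fails at (5, 8) — LHS = cos(8)² + sin(5)² ≈ 0.9407, RHS = 1.

Answer: A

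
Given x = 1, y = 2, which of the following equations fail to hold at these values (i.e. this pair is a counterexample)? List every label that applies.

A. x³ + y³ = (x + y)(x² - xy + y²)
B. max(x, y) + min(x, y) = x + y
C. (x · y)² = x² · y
Evaluating each claim at the given values:
A. LHS = 9, RHS = 9 → holds here (LHS = RHS)
B. LHS = 3, RHS = 3 → holds here (LHS = RHS)
C. LHS = 4, RHS = 2 → fails here (LHS ≠ RHS)

Answer: C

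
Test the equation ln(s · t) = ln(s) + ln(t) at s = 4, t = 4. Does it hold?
Holds

Substituting s = 4, t = 4:

LHS = ln(4 · 4) = ln(16) ≈ 2.773
RHS = ln(4) + ln(4) = 2·ln(4) ≈ 2.773

LHS = RHS, so the equation holds at this point.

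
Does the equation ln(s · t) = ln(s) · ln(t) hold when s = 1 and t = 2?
Substituting s = 1, t = 2:

LHS = ln(1 · 2) = ln(2) ≈ 0.6931
RHS = ln(1) · ln(2) = 0

LHS ≠ RHS, so the equation does not hold at this point.

Answer: Fails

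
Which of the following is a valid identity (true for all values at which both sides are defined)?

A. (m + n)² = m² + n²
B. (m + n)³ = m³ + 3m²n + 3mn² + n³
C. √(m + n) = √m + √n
B

A: fails at (3, 4) — LHS = 49, RHS = 25.
B: holds — e.g. at (6, 7), both sides equal 2197.
C: fails at (3, 3) — LHS = √(6) ≈ 2.449, RHS = 2·√(3) ≈ 3.464.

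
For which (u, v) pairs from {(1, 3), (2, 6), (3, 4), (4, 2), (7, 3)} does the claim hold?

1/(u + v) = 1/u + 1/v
Testing each pair:
(1, 3): LHS = 1/4, RHS = 4/3 → fails
(2, 6): LHS = 1/8, RHS = 2/3 → fails
(3, 4): LHS = 1/7, RHS = 7/12 → fails
(4, 2): LHS = 1/6, RHS = 3/4 → fails
(7, 3): LHS = 1/10, RHS = 10/21 → fails

No pair satisfies the claim.

Answer: None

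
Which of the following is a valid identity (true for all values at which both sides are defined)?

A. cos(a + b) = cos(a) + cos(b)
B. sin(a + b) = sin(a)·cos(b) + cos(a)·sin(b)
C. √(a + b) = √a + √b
A: fails at (6, 7) — LHS = cos(13) ≈ 0.9074, RHS = cos(7) + cos(6) ≈ 1.714.
B: holds — e.g. at (3, 7), both sides equal sin(10) ≈ -0.544.
C: fails at (4, 5) — LHS = 3, RHS = 2 + √(5) ≈ 4.236.

Answer: B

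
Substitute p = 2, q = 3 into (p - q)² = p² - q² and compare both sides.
LHS = (2 - 3)² = 1
RHS = 2² - 3² = -5

LHS ≠ RHS, so the equation does not hold here.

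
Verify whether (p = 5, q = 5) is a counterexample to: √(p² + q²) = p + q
Yes

Substituting p = 5, q = 5:
LHS = √(5² + 5²) = 5·√(2) ≈ 7.071
RHS = 5 + 5 = 10

Since LHS ≠ RHS, this pair disproves the claim.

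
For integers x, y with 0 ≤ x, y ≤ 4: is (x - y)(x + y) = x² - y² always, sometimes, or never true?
The identity holds for every pair in the range. For instance at (x, y) = (4, 4): both sides equal 0.

Answer: Always true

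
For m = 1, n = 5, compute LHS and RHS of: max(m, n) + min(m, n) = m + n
LHS = max(1, 5) + min(1, 5) = 6
RHS = 1 + 5 = 6

LHS = RHS: the two sides agree.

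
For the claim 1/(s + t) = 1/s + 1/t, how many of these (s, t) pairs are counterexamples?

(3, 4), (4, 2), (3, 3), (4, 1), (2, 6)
5

Testing each pair:
(3, 4): LHS = 1/7, RHS = 7/12 → counterexample
(4, 2): LHS = 1/6, RHS = 3/4 → counterexample
(3, 3): LHS = 1/6, RHS = 2/3 → counterexample
(4, 1): LHS = 1/5, RHS = 5/4 → counterexample
(2, 6): LHS = 1/8, RHS = 2/3 → counterexample

That makes 5 counterexamples.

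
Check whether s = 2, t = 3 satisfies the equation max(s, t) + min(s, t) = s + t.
Substituting s = 2, t = 3:

LHS = max(2, 3) + min(2, 3) = 5
RHS = 2 + 3 = 5

LHS = RHS, so the equation holds at this point.

Answer: Holds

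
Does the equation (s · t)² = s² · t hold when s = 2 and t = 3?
Fails

Substituting s = 2, t = 3:

LHS = (2 · 3)² = 36
RHS = 2² · 3 = 12

LHS ≠ RHS, so the equation does not hold at this point.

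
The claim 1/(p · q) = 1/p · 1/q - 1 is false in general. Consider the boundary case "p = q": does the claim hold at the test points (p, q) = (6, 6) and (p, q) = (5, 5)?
At (6, 6): LHS = 1/36 ≠ RHS = -35/36
At (5, 5): LHS = 1/25 ≠ RHS = -24/25

Answer: No, fails at both test points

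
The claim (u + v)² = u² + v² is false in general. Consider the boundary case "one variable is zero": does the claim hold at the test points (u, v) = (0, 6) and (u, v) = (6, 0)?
At (0, 6): LHS = 36, RHS = 36 → equal
At (6, 0): LHS = 36, RHS = 36 → equal

So the claim does hold at both of these boundary points, even though it is not an identity.

Answer: Yes, holds at both test points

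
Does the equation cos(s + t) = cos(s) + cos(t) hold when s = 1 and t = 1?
Substituting s = 1, t = 1:

LHS = cos(1 + 1) = cos(2) ≈ -0.4161
RHS = cos(1) + cos(1) = 2·cos(1) ≈ 1.081

LHS ≠ RHS, so the equation does not hold at this point.

Answer: Fails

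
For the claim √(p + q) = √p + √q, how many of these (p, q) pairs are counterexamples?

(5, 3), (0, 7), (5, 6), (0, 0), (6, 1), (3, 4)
Testing each pair:
(5, 3): LHS = 2·√(2) ≈ 2.828, RHS = √(3) + √(5) ≈ 3.968 → counterexample
(0, 7): LHS = √(7) ≈ 2.646, RHS = √(7) ≈ 2.646 → satisfies claim
(5, 6): LHS = √(11) ≈ 3.317, RHS = √(5) + √(6) ≈ 4.686 → counterexample
(0, 0): LHS = 0, RHS = 0 → satisfies claim
(6, 1): LHS = √(7) ≈ 2.646, RHS = 1 + √(6) ≈ 3.449 → counterexample
(3, 4): LHS = √(7) ≈ 2.646, RHS = √(3) + 2 ≈ 3.732 → counterexample

That makes 4 counterexamples.

Answer: 4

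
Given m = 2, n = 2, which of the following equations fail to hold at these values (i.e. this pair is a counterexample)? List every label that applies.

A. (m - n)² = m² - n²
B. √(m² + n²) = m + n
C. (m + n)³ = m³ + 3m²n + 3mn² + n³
Evaluating each claim at the given values:
A. LHS = 0, RHS = 0 → holds here (LHS = RHS)
B. LHS = 2·√(2) ≈ 2.828, RHS = 4 → fails here (LHS ≠ RHS)
C. LHS = 64, RHS = 64 → holds here (LHS = RHS)

Answer: B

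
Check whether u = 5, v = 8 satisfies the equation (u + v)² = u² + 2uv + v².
Substituting u = 5, v = 8:

LHS = (5 + 8)² = 169
RHS = 5² + 2·5·8 + 8² = 169

LHS = RHS, so the equation holds at this point.

Answer: Holds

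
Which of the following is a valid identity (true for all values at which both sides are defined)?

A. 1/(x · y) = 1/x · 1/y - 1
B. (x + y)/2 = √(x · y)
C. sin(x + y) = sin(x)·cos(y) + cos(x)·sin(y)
C

A: fails at (1, 3) — LHS = 1/3, RHS = -2/3.
B: fails at (3, 4) — LHS = 7/2, RHS = 2·√(3) ≈ 3.464.
C: holds — e.g. at (6, 7), both sides equal sin(13) ≈ 0.4202.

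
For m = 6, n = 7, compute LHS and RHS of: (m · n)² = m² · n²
LHS = (6 · 7)² = 1764
RHS = 6² · 7² = 1764

LHS = RHS: the two sides agree.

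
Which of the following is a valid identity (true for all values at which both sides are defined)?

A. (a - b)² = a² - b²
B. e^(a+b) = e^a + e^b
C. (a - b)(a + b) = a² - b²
C

A: fails at (5, 8) — LHS = 9, RHS = -39.
B: fails at (4, 4) — LHS = e^8 ≈ 2981, RHS = 2·e^4 ≈ 109.2.
C: holds — e.g. at (1, 2), both sides equal -3.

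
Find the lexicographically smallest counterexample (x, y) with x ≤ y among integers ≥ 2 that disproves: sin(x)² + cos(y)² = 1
Substituting (2, 3) into the claim:
LHS = sin(2)² + cos(3)² ≈ 1.807
RHS = 1

Since LHS ≠ RHS, this pair disproves the claim, and no lexicographically smaller pair (x ≤ y, integers ≥ 2) does.

For instance (4, 9) is also a counterexample (LHS = sin(4)² + cos(9)² ≈ 1.403, RHS = 1), but it's lexicographically larger.

Answer: (x, y) = (2, 3)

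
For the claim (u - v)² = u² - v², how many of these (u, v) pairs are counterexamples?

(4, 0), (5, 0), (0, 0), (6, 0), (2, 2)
Testing each pair:
(4, 0): LHS = 16, RHS = 16 → satisfies claim
(5, 0): LHS = 25, RHS = 25 → satisfies claim
(0, 0): LHS = 0, RHS = 0 → satisfies claim
(6, 0): LHS = 36, RHS = 36 → satisfies claim
(2, 2): LHS = 0, RHS = 0 → satisfies claim

That makes 0 counterexamples.

Answer: 0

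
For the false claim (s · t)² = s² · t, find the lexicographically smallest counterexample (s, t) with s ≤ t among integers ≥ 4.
Substituting (4, 4) into the claim:
LHS = (4 · 4)² = 256
RHS = 4² · 4 = 64

Since LHS ≠ RHS, this pair disproves the claim, and no lexicographically smaller pair (s ≤ t, integers ≥ 4) does.

For instance (5, 6) is also a counterexample (LHS = 900, RHS = 150), but it's lexicographically larger.

Answer: (s, t) = (4, 4)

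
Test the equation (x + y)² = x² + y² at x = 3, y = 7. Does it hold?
Fails

Substituting x = 3, y = 7:

LHS = (3 + 7)² = 100
RHS = 3² + 7² = 58

LHS ≠ RHS, so the equation does not hold at this point.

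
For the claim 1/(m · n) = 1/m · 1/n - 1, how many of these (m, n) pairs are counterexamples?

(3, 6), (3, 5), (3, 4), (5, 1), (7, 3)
Testing each pair:
(3, 6): LHS = 1/18, RHS = -17/18 → counterexample
(3, 5): LHS = 1/15, RHS = -14/15 → counterexample
(3, 4): LHS = 1/12, RHS = -11/12 → counterexample
(5, 1): LHS = 1/5, RHS = -4/5 → counterexample
(7, 3): LHS = 1/21, RHS = -20/21 → counterexample

That makes 5 counterexamples.

Answer: 5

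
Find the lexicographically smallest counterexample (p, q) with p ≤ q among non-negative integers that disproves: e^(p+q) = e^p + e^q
Substituting (0, 0) into the claim:
LHS = e^(0+0) = 1
RHS = e^0 + e^0 = 2

Since LHS ≠ RHS, this pair disproves the claim, and no lexicographically smaller pair (p ≤ q, non-negative integers) does.

For instance (0, 2) is also a counterexample (LHS = e^2 ≈ 7.389, RHS = 1 + e^2 ≈ 8.389), but it's lexicographically larger.

Answer: (p, q) = (0, 0)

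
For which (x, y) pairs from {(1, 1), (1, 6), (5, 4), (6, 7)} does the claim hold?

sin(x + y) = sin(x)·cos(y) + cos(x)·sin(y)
All pairs

Testing each pair:
(1, 1): LHS = sin(2) ≈ 0.9093, RHS = 2·sin(1)·cos(1) ≈ 0.9093 → holds
(1, 6): LHS = sin(7) ≈ 0.657, RHS = sin(6)·cos(1) + sin(1)·cos(6) ≈ 0.657 → holds
(5, 4): LHS = sin(9) ≈ 0.4121, RHS = sin(4)·cos(5) + sin(5)·cos(4) ≈ 0.4121 → holds
(6, 7): LHS = sin(13) ≈ 0.4202, RHS = sin(6)·cos(7) + sin(7)·cos(6) ≈ 0.4202 → holds

Every pair satisfies the claim.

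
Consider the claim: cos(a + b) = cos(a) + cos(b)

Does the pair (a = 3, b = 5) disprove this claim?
Substituting a = 3, b = 5:
LHS = cos(3 + 5) = cos(8) ≈ -0.1455
RHS = cos(3) + cos(5) ≈ -0.7063

Since LHS ≠ RHS, this pair disproves the claim.

Answer: Yes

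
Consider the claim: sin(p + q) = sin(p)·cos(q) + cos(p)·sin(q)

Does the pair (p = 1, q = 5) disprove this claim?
No

Substituting p = 1, q = 5:
LHS = sin(1 + 5) = sin(6) ≈ -0.2794
RHS = sin(1)·cos(5) + cos(1)·sin(5) = sin(5)·cos(1) + sin(1)·cos(5) ≈ -0.2794

The sides agree, so this pair does not disprove the claim.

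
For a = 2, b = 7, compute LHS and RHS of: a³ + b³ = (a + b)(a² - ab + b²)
LHS = 2³ + 7³ = 351
RHS = (2 + 7)(2² - 2·7 + 7²) = 351

LHS = RHS: the two sides agree.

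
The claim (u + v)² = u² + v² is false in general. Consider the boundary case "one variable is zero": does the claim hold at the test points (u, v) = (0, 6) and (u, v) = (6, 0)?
At (0, 6): LHS = 36, RHS = 36 → equal
At (6, 0): LHS = 36, RHS = 36 → equal

So the claim does hold at both of these boundary points, even though it is not an identity.

Answer: Yes, holds at both test points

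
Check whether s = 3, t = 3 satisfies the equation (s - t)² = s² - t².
Substituting s = 3, t = 3:

LHS = (3 - 3)² = 0
RHS = 3² - 3² = 0

LHS = RHS, so the equation holds at this point.

Answer: Holds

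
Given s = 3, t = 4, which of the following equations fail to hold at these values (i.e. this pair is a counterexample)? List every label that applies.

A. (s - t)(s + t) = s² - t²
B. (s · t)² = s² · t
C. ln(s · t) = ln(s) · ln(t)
B, C

Evaluating each claim at the given values:
A. LHS = -7, RHS = -7 → holds here (LHS = RHS)
B. LHS = 144, RHS = 36 → fails here (LHS ≠ RHS)
C. LHS = ln(12) ≈ 2.485, RHS = ln(3)·ln(4) ≈ 1.523 → fails here (LHS ≠ RHS)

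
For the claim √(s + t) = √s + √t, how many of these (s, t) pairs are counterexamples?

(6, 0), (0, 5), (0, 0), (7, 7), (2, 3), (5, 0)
Testing each pair:
(6, 0): LHS = √(6) ≈ 2.449, RHS = √(6) ≈ 2.449 → satisfies claim
(0, 5): LHS = √(5) ≈ 2.236, RHS = √(5) ≈ 2.236 → satisfies claim
(0, 0): LHS = 0, RHS = 0 → satisfies claim
(7, 7): LHS = √(14) ≈ 3.742, RHS = 2·√(7) ≈ 5.292 → counterexample
(2, 3): LHS = √(5) ≈ 2.236, RHS = √(2) + √(3) ≈ 3.146 → counterexample
(5, 0): LHS = √(5) ≈ 2.236, RHS = √(5) ≈ 2.236 → satisfies claim

That makes 2 counterexamples.

Answer: 2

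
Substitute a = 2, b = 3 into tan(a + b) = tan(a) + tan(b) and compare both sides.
LHS = tan(2 + 3) = tan(5) ≈ -3.381
RHS = tan(2) + tan(3) ≈ -2.328

LHS ≠ RHS (they differ by about 1.053), so the equation does not hold here.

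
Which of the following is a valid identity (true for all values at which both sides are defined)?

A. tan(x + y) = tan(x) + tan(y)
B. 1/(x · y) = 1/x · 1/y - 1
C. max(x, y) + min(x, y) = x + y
A: fails at (2, 4) — LHS = tan(6) ≈ -0.291, RHS = tan(2) + tan(4) ≈ -1.027.
B: fails at (6, 7) — LHS = 1/42, RHS = -41/42.
C: holds — e.g. at (2, 5), both sides equal 7.

Answer: C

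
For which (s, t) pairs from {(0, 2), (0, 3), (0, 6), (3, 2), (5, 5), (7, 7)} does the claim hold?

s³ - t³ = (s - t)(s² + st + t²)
Testing each pair:
(0, 2): LHS = -8, RHS = -8 → holds
(0, 3): LHS = -27, RHS = -27 → holds
(0, 6): LHS = -216, RHS = -216 → holds
(3, 2): LHS = 19, RHS = 19 → holds
(5, 5): LHS = 0, RHS = 0 → holds
(7, 7): LHS = 0, RHS = 0 → holds

Every pair satisfies the claim.

Answer: All pairs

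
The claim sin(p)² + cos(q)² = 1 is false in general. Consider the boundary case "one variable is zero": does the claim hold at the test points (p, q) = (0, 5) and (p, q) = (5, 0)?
At (0, 5): LHS = cos(5)² ≈ 0.08046 ≠ RHS = 1
At (5, 0): LHS = sin(5)² + 1 ≈ 1.92 ≠ RHS = 1

Answer: No, fails at both test points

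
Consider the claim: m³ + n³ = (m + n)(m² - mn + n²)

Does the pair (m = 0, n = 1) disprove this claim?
No

Substituting m = 0, n = 1:
LHS = 0³ + 1³ = 1
RHS = (0 + 1)(0² - 0·1 + 1²) = 1

The sides agree, so this pair does not disprove the claim.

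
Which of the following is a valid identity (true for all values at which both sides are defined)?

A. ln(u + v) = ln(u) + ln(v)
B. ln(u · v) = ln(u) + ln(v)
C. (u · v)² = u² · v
A: fails at (6, 7) — LHS = ln(13) ≈ 2.565, RHS = ln(6) + ln(7) ≈ 3.738.
B: holds — e.g. at (3, 4), both sides equal ln(12) ≈ 2.485.
C: fails at (3, 7) — LHS = 441, RHS = 63.

Answer: B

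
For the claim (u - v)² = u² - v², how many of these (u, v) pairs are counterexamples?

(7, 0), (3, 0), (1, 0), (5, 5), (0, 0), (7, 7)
0

Testing each pair:
(7, 0): LHS = 49, RHS = 49 → satisfies claim
(3, 0): LHS = 9, RHS = 9 → satisfies claim
(1, 0): LHS = 1, RHS = 1 → satisfies claim
(5, 5): LHS = 0, RHS = 0 → satisfies claim
(0, 0): LHS = 0, RHS = 0 → satisfies claim
(7, 7): LHS = 0, RHS = 0 → satisfies claim

That makes 0 counterexamples.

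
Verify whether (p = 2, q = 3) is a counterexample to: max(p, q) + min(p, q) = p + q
Substituting p = 2, q = 3:
LHS = max(2, 3) + min(2, 3) = 5
RHS = 2 + 3 = 5

The sides agree, so this pair does not disprove the claim.

Answer: No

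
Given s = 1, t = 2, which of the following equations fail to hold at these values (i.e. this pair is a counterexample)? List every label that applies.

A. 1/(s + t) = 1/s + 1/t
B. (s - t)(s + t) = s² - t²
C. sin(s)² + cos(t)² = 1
Evaluating each claim at the given values:
A. LHS = 1/3, RHS = 3/2 → fails here (LHS ≠ RHS)
B. LHS = -3, RHS = -3 → holds here (LHS = RHS)
C. LHS = cos(2)² + sin(1)² ≈ 0.8813, RHS = 1 → fails here (LHS ≠ RHS)

Answer: A, C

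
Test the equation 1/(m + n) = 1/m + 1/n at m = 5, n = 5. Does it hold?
Substituting m = 5, n = 5:

LHS = 1/(5 + 5) = 1/10
RHS = 1/5 + 1/5 = 2/5

LHS ≠ RHS, so the equation does not hold at this point.

Answer: Fails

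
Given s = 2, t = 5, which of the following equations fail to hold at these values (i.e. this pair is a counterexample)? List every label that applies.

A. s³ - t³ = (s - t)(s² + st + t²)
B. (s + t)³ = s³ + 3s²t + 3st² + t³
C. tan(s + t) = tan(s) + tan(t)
Evaluating each claim at the given values:
A. LHS = -117, RHS = -117 → holds here (LHS = RHS)
B. LHS = 343, RHS = 343 → holds here (LHS = RHS)
C. LHS = tan(7) ≈ 0.8714, RHS = tan(5) + tan(2) ≈ -5.566 → fails here (LHS ≠ RHS)

Answer: C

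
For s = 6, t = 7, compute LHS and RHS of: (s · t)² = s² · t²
LHS = (6 · 7)² = 1764
RHS = 6² · 7² = 1764

LHS = RHS: the two sides agree.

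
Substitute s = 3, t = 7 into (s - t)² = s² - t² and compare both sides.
LHS = (3 - 7)² = 16
RHS = 3² - 7² = -40

LHS ≠ RHS, so the equation does not hold here.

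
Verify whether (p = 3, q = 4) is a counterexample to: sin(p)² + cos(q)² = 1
Substituting p = 3, q = 4:
LHS = sin(3)² + cos(4)² ≈ 0.4472
RHS = 1

Since LHS ≠ RHS, this pair disproves the claim.

Answer: Yes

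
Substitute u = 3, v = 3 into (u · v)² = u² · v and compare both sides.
LHS = (3 · 3)² = 81
RHS = 3² · 3 = 27

LHS ≠ RHS, so the equation does not hold here.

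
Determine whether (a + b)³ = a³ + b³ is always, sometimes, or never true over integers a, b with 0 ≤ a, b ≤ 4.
Sometimes true

It holds at (a, b) = (0, 0) (both sides equal 0), but fails at (a, b) = (1, 3) (LHS = 64, RHS = 28).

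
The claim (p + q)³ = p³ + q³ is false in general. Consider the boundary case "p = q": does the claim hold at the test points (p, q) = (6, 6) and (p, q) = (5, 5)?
No, fails at both test points

At (6, 6): LHS = 1728 ≠ RHS = 432
At (5, 5): LHS = 1000 ≠ RHS = 250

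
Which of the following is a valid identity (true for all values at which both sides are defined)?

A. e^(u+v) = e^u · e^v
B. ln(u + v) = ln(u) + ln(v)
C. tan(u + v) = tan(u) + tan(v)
A

A: holds — e.g. at (1, 5), both sides equal e^6 ≈ 403.4.
B: fails at (1, 4) — LHS = ln(5) ≈ 1.609, RHS = ln(4) ≈ 1.386.
C: fails at (1, 3) — LHS = tan(4) ≈ 1.158, RHS = tan(3) + tan(1) ≈ 1.415.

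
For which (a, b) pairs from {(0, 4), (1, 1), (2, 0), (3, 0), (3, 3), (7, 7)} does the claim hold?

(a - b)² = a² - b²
Testing each pair:
(0, 4): LHS = 16, RHS = -16 → fails
(1, 1): LHS = 0, RHS = 0 → holds
(2, 0): LHS = 4, RHS = 4 → holds
(3, 0): LHS = 9, RHS = 9 → holds
(3, 3): LHS = 0, RHS = 0 → holds
(7, 7): LHS = 0, RHS = 0 → holds

5 of 6 pairs satisfy the claim.

Answer: (1, 1), (2, 0), (3, 0), (3, 3), (7, 7)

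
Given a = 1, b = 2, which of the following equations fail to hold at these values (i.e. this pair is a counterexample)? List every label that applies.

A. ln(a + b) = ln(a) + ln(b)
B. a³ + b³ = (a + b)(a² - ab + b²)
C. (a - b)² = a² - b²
A, C

Evaluating each claim at the given values:
A. LHS = ln(3) ≈ 1.099, RHS = ln(2) ≈ 0.6931 → fails here (LHS ≠ RHS)
B. LHS = 9, RHS = 9 → holds here (LHS = RHS)
C. LHS = 1, RHS = -3 → fails here (LHS ≠ RHS)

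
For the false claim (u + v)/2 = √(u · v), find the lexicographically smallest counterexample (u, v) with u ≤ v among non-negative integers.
Substituting (0, 1) into the claim:
LHS = (0 + 1)/2 = 1/2
RHS = √(0 · 1) = 0

Since LHS ≠ RHS, this pair disproves the claim, and no lexicographically smaller pair (u ≤ v, non-negative integers) does.

For instance (3, 4) is also a counterexample (LHS = 7/2, RHS = 2·√(3) ≈ 3.464), but it's lexicographically larger.

Answer: (u, v) = (0, 1)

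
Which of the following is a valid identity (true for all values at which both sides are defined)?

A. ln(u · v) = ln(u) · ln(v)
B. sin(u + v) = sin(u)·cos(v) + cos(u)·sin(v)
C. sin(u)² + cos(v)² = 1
B

A: fails at (3, 7) — LHS = ln(21) ≈ 3.045, RHS = ln(3)·ln(7) ≈ 2.138.
B: holds — e.g. at (3, 7), both sides equal sin(10) ≈ -0.544.
C: fails at (2, 3) — LHS = sin(2)² + cos(3)² ≈ 1.807, RHS = 1.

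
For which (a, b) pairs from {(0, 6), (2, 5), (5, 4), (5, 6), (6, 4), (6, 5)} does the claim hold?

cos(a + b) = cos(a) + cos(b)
None

Testing each pair:
(0, 6): LHS = cos(6) ≈ 0.9602, RHS = cos(6) + 1 ≈ 1.96 → fails
(2, 5): LHS = cos(7) ≈ 0.7539, RHS = cos(2) + cos(5) ≈ -0.1325 → fails
(5, 4): LHS = cos(9) ≈ -0.9111, RHS = cos(4) + cos(5) ≈ -0.37 → fails
(5, 6): LHS = cos(11) ≈ 0.004426, RHS = cos(5) + cos(6) ≈ 1.244 → fails
(6, 4): LHS = cos(10) ≈ -0.8391, RHS = cos(4) + cos(6) ≈ 0.3065 → fails
(6, 5): LHS = cos(11) ≈ 0.004426, RHS = cos(5) + cos(6) ≈ 1.244 → fails

No pair satisfies the claim.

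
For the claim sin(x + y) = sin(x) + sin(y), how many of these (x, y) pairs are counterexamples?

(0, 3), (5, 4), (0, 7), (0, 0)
1

Testing each pair:
(0, 3): LHS = sin(3) ≈ 0.1411, RHS = sin(3) ≈ 0.1411 → satisfies claim
(5, 4): LHS = sin(9) ≈ 0.4121, RHS = sin(5) + sin(4) ≈ -1.716 → counterexample
(0, 7): LHS = sin(7) ≈ 0.657, RHS = sin(7) ≈ 0.657 → satisfies claim
(0, 0): LHS = 0, RHS = 0 → satisfies claim

That makes 1 counterexample.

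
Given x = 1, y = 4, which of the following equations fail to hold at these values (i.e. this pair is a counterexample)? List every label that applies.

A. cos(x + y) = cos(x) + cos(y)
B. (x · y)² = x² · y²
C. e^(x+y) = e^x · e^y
Evaluating each claim at the given values:
A. LHS = cos(5) ≈ 0.2837, RHS = cos(4) + cos(1) ≈ -0.1133 → fails here (LHS ≠ RHS)
B. LHS = 16, RHS = 16 → holds here (LHS = RHS)
C. LHS = e^5 ≈ 148.4, RHS = e^5 ≈ 148.4 → holds here (LHS = RHS)

Answer: A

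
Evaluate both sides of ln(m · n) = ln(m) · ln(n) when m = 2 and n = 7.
LHS = ln(2 · 7) = ln(14) ≈ 2.639
RHS = ln(2) · ln(7) ≈ 1.349

LHS ≠ RHS (they differ by about 1.29), so the equation does not hold here.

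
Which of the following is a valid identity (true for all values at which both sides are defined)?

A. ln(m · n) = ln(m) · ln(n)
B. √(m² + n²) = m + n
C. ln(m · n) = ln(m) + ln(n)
C

A: fails at (4, 4) — LHS = ln(16) ≈ 2.773, RHS = ln(4)² ≈ 1.922.
B: fails at (2, 7) — LHS = √(53) ≈ 7.28, RHS = 9.
C: holds — e.g. at (2, 5), both sides equal ln(10) ≈ 2.303.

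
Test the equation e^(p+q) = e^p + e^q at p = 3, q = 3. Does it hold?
Fails

Substituting p = 3, q = 3:

LHS = e^(3+3) = e^6 ≈ 403.4
RHS = e^3 + e^3 = 2·e^3 ≈ 40.17

LHS ≠ RHS, so the equation does not hold at this point.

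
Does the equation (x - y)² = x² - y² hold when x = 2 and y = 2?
Substituting x = 2, y = 2:

LHS = (2 - 2)² = 0
RHS = 2² - 2² = 0

LHS = RHS, so the equation holds at this point.

Answer: Holds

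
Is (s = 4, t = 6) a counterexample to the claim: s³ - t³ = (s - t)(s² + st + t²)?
No

Substituting s = 4, t = 6:
LHS = 4³ - 6³ = -152
RHS = (4 - 6)(4² + 4·6 + 6²) = -152

The sides agree, so this pair does not disprove the claim.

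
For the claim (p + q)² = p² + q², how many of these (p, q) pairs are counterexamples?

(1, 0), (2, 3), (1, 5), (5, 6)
3

Testing each pair:
(1, 0): LHS = 1, RHS = 1 → satisfies claim
(2, 3): LHS = 25, RHS = 13 → counterexample
(1, 5): LHS = 36, RHS = 26 → counterexample
(5, 6): LHS = 121, RHS = 61 → counterexample

That makes 3 counterexamples.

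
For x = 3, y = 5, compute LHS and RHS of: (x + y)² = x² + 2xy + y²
LHS = (3 + 5)² = 64
RHS = 3² + 2·3·5 + 5² = 64

LHS = RHS: the two sides agree.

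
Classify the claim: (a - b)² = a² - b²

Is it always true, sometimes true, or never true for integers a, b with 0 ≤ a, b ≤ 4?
Sometimes true

It holds at (a, b) = (4, 0) (both sides equal 16), but fails at (a, b) = (1, 4) (LHS = 9, RHS = -15).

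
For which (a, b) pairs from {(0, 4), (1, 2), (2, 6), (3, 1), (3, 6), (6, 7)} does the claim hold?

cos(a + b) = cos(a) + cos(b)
None

Testing each pair:
(0, 4): LHS = cos(4) ≈ -0.6536, RHS = cos(4) + 1 ≈ 0.3464 → fails
(1, 2): LHS = cos(3) ≈ -0.99, RHS = cos(2) + cos(1) ≈ 0.1242 → fails
(2, 6): LHS = cos(8) ≈ -0.1455, RHS = cos(2) + cos(6) ≈ 0.544 → fails
(3, 1): LHS = cos(4) ≈ -0.6536, RHS = cos(3) + cos(1) ≈ -0.4497 → fails
(3, 6): LHS = cos(9) ≈ -0.9111, RHS = cos(3) + cos(6) ≈ -0.02982 → fails
(6, 7): LHS = cos(13) ≈ 0.9074, RHS = cos(7) + cos(6) ≈ 1.714 → fails

No pair satisfies the claim.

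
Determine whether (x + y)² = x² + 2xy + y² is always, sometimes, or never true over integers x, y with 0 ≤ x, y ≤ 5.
Always true

The identity holds for every pair in the range. For instance at (x, y) = (5, 2): both sides equal 49.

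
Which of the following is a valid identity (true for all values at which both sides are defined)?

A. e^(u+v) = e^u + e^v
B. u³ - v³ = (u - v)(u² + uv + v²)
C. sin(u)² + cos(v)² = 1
B

A: fails at (4, 6) — LHS = e^10 ≈ 22026.5, RHS = e^4 + e^6 ≈ 458.
B: holds — e.g. at (3, 5), both sides equal -98.
C: fails at (2, 3) — LHS = sin(2)² + cos(3)² ≈ 1.807, RHS = 1.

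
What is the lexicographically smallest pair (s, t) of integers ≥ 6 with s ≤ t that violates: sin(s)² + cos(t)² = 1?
(s, t) = (6, 7)

At (6, 6): both sides equal 1, so it holds there.

Substituting (6, 7) into the claim:
LHS = sin(6)² + cos(7)² ≈ 0.6464
RHS = 1

Since LHS ≠ RHS, this pair disproves the claim, and no lexicographically smaller pair (s ≤ t, integers ≥ 6) does.

For instance (6, 9) is also a counterexample (LHS = sin(6)² + cos(9)² ≈ 0.9082, RHS = 1), but it's lexicographically larger.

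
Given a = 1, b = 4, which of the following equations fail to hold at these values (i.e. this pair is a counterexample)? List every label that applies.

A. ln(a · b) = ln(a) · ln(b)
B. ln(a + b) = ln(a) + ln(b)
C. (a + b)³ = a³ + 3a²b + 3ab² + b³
Evaluating each claim at the given values:
A. LHS = ln(4) ≈ 1.386, RHS = 0 → fails here (LHS ≠ RHS)
B. LHS = ln(5) ≈ 1.609, RHS = ln(4) ≈ 1.386 → fails here (LHS ≠ RHS)
C. LHS = 125, RHS = 125 → holds here (LHS = RHS)

Answer: A, B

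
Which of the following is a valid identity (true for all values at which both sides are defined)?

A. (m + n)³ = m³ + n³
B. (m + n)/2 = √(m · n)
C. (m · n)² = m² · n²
C

A: fails at (3, 5) — LHS = 512, RHS = 152.
B: fails at (4, 6) — LHS = 5, RHS = 2·√(6) ≈ 4.899.
C: holds — e.g. at (3, 7), both sides equal 441.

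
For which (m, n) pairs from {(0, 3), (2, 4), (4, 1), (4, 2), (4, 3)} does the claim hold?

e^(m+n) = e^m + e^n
Testing each pair:
(0, 3): LHS = e^3 ≈ 20.09, RHS = 1 + e^3 ≈ 21.09 → fails
(2, 4): LHS = e^6 ≈ 403.4, RHS = e^2 + e^4 ≈ 61.99 → fails
(4, 1): LHS = e^5 ≈ 148.4, RHS = e + e^4 ≈ 57.32 → fails
(4, 2): LHS = e^6 ≈ 403.4, RHS = e^2 + e^4 ≈ 61.99 → fails
(4, 3): LHS = e^7 ≈ 1097, RHS = e^3 + e^4 ≈ 74.68 → fails

No pair satisfies the claim.

Answer: None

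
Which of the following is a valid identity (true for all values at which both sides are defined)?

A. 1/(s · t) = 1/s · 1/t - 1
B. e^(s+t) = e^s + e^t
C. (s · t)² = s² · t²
A: fails at (2, 7) — LHS = 1/14, RHS = -13/14.
B: fails at (4, 4) — LHS = e^8 ≈ 2981, RHS = 2·e^4 ≈ 109.2.
C: holds — e.g. at (1, 2), both sides equal 4.

Answer: C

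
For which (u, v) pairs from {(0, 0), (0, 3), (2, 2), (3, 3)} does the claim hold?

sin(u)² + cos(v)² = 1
(0, 0), (2, 2), (3, 3)

Testing each pair:
(0, 0): LHS = 1, RHS = 1 → holds
(0, 3): LHS = cos(3)² ≈ 0.9801, RHS = 1 → fails
(2, 2): LHS = cos(2)² + sin(2)² = 1, RHS = 1 → holds
(3, 3): LHS = sin(3)² + cos(3)² = 1, RHS = 1 → holds

3 of 4 pairs satisfy the claim.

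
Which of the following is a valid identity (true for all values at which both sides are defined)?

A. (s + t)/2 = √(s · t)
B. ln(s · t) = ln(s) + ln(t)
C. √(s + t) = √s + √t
B

A: fails at (2, 4) — LHS = 3, RHS = 2·√(2) ≈ 2.828.
B: holds — e.g. at (3, 3), both sides equal ln(9) ≈ 2.197.
C: fails at (3, 5) — LHS = 2·√(2) ≈ 2.828, RHS = √(3) + √(5) ≈ 3.968.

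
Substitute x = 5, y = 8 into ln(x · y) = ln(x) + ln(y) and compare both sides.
LHS = ln(5 · 8) = ln(40) ≈ 3.689
RHS = ln(5) + ln(8) ≈ 3.689

LHS = RHS: the two sides agree.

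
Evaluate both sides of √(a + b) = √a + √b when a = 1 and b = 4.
LHS = √(1 + 4) = √(5) ≈ 2.236
RHS = √1 + √4 = 3

LHS ≠ RHS (they differ by about 0.7639), so the equation does not hold here.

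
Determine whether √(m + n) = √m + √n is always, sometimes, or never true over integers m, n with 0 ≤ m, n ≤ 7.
Sometimes true

It holds at (m, n) = (5, 0) (both sides equal √(5) ≈ 2.236), but fails at (m, n) = (1, 6) (LHS = √(7) ≈ 2.646, RHS = 1 + √(6) ≈ 3.449).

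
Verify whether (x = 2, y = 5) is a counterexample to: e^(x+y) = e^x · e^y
No

Substituting x = 2, y = 5:
LHS = e^(2+5) = e^7 ≈ 1097
RHS = e^2 · e^5 = e^7 ≈ 1097

The sides agree, so this pair does not disprove the claim.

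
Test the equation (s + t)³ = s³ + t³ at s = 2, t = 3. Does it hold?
Fails

Substituting s = 2, t = 3:

LHS = (2 + 3)³ = 125
RHS = 2³ + 3³ = 35

LHS ≠ RHS, so the equation does not hold at this point.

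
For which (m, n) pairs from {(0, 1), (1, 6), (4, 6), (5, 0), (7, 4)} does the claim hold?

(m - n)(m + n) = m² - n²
Testing each pair:
(0, 1): LHS = -1, RHS = -1 → holds
(1, 6): LHS = -35, RHS = -35 → holds
(4, 6): LHS = -20, RHS = -20 → holds
(5, 0): LHS = 25, RHS = 25 → holds
(7, 4): LHS = 33, RHS = 33 → holds

Every pair satisfies the claim.

Answer: All pairs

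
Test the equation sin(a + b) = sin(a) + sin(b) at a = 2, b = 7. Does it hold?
Fails

Substituting a = 2, b = 7:

LHS = sin(2 + 7) = sin(9) ≈ 0.4121
RHS = sin(2) + sin(7) ≈ 1.566

LHS ≠ RHS, so the equation does not hold at this point.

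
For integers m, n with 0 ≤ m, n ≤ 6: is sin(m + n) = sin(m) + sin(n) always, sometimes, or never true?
It holds at (m, n) = (6, 0) (both sides equal sin(6) ≈ -0.2794), but fails at (m, n) = (1, 1) (LHS = sin(2) ≈ 0.9093, RHS = 2·sin(1) ≈ 1.683).

Answer: Sometimes true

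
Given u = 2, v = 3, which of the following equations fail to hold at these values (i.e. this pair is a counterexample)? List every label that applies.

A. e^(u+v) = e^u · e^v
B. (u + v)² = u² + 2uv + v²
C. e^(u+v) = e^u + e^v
C

Evaluating each claim at the given values:
A. LHS = e^5 ≈ 148.4, RHS = e^5 ≈ 148.4 → holds here (LHS = RHS)
B. LHS = 25, RHS = 25 → holds here (LHS = RHS)
C. LHS = e^5 ≈ 148.4, RHS = e^2 + e^3 ≈ 27.47 → fails here (LHS ≠ RHS)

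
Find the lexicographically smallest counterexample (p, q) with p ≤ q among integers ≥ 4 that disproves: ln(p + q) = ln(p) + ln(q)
Substituting (4, 4) into the claim:
LHS = ln(4 + 4) = ln(8) ≈ 2.079
RHS = ln(4) + ln(4) = 2·ln(4) ≈ 2.773

Since LHS ≠ RHS, this pair disproves the claim, and no lexicographically smaller pair (p ≤ q, integers ≥ 4) does.

For instance (7, 8) is also a counterexample (LHS = ln(15) ≈ 2.708, RHS = ln(7) + ln(8) ≈ 4.025), but it's lexicographically larger.

Answer: (p, q) = (4, 4)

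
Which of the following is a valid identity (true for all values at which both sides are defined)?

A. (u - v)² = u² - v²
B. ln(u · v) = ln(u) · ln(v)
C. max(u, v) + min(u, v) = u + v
A: fails at (1, 2) — LHS = 1, RHS = -3.
B: fails at (1, 4) — LHS = ln(4) ≈ 1.386, RHS = 0.
C: holds — e.g. at (2, 2), both sides equal 4.

Answer: C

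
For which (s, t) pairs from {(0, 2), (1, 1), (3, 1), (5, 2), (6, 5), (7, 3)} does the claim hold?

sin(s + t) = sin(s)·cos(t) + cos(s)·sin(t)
Testing each pair:
(0, 2): LHS = sin(2) ≈ 0.9093, RHS = sin(2) ≈ 0.9093 → holds
(1, 1): LHS = sin(2) ≈ 0.9093, RHS = 2·sin(1)·cos(1) ≈ 0.9093 → holds
(3, 1): LHS = sin(4) ≈ -0.7568, RHS = sin(1)·cos(3) + sin(3)·cos(1) ≈ -0.7568 → holds
(5, 2): LHS = sin(7) ≈ 0.657, RHS = sin(2)·cos(5) + sin(5)·cos(2) ≈ 0.657 → holds
(6, 5): LHS = sin(11) ≈ -1, RHS = sin(5)·cos(6) + sin(6)·cos(5) ≈ -1 → holds
(7, 3): LHS = sin(10) ≈ -0.544, RHS = sin(7)·cos(3) + sin(3)·cos(7) ≈ -0.544 → holds

Every pair satisfies the claim.

Answer: All pairs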